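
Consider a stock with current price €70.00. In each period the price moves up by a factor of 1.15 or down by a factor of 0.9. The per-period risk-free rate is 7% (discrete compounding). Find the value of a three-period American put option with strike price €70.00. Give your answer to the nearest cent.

€2.37

Risk-neutral probability p = (1 + 0.07 − 0.9)/(1.15 − 0.9) = 0.1700/0.2500 = 0.6800
Terminal stock prices: S_uuu = 106.5, S_uud = 83.32, S_udd = 65.2, S_ddd = 51.03
Terminal payoffs (K − S): max(-36.46, 0) = 0, max(-13.32, 0) = 0, max(4.795, 0) = 4.795, max(18.97, 0) = 18.97
Node uu (S = 92.57): continuation = 1/1.07·[0.6800·0.0000 + 0.3200·0.0000] = 0.0000; exercise value = 0.0000 ≤ continuation, so V_uu = 0.0000
Node ud (S = 72.45): continuation = 1/1.07·[0.6800·0.0000 + 0.3200·4.7950] = 1.4340; exercise value = 0.0000 ≤ continuation, so V_ud = 1.4340
Node dd (S = 56.7): continuation = 1/1.07·[0.6800·4.7950 + 0.3200·18.9700] = 8.7206; exercise value = 13.3000 > continuation, so V_dd = 13.3000 (exercise)
Node u (S = 80.5): continuation = 1/1.07·[0.6800·0.0000 + 0.3200·1.4340] = 0.4289; exercise value = 0.0000 ≤ continuation, so V_u = 0.4289
Node d (S = 63): continuation = 1/1.07·[0.6800·1.4340 + 0.3200·13.3000] = 4.8889; exercise value = 7.0000 > continuation, so V_d = 7.0000 (exercise)
Node 0 (S = 70): continuation = 1/1.07·[0.6800·0.4289 + 0.3200·7.0000] = 2.3660; exercise value = 0.0000 ≤ continuation, so V_0 = 2.3660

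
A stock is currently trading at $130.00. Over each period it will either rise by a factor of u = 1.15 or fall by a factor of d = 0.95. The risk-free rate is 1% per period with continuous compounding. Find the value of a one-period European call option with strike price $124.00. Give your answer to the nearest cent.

$7.58

Risk-neutral probability p = (e^0.01 − 0.95)/(1.15 − 0.95) = 0.0601/0.2000 = 0.3003
Terminal stock prices: S_u = 149.5, S_d = 123.5
Terminal payoffs (S − K): max(25.5, 0) = 25.5, max(-0.5, 0) = 0
Node 0 (S = 130): V_0 = e^(−0.01)·[0.3003·25.5000 + 0.6997·0.0000] = 7.5802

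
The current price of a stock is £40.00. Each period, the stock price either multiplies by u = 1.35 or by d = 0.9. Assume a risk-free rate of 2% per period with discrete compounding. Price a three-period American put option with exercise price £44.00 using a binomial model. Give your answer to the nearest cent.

£6.07

Risk-neutral probability p = (1 + 0.02 − 0.9)/(1.35 − 0.9) = 0.1200/0.4500 = 0.2667
Terminal stock prices: S_uuu = 98.42, S_uud = 65.61, S_udd = 43.74, S_ddd = 29.16
Terminal payoffs (K − S): max(-54.42, 0) = 0, max(-21.61, 0) = 0, max(0.26, 0) = 0.26, max(14.84, 0) = 14.84
Node uu (S = 72.9): continuation = 1/1.02·[0.2667·0.0000 + 0.7333·0.0000] = 0.0000; exercise value = 0.0000 ≤ continuation, so V_uu = 0.0000
Node ud (S = 48.6): continuation = 1/1.02·[0.2667·0.0000 + 0.7333·0.2600] = 0.1869; exercise value = 0.0000 ≤ continuation, so V_ud = 0.1869
Node dd (S = 32.4): continuation = 1/1.02·[0.2667·0.2600 + 0.7333·14.8400] = 10.7373; exercise value = 11.6000 > continuation, so V_dd = 11.6000 (exercise)
Node u (S = 54): continuation = 1/1.02·[0.2667·0.0000 + 0.7333·0.1869] = 0.1344; exercise value = 0.0000 ≤ continuation, so V_u = 0.1344
Node d (S = 36): continuation = 1/1.02·[0.2667·0.1869 + 0.7333·11.6000] = 8.3887; exercise value = 8.0000 ≤ continuation, so V_d = 8.3887
Node 0 (S = 40): continuation = 1/1.02·[0.2667·0.1344 + 0.7333·8.3887] = 6.0663; exercise value = 4.0000 ≤ continuation, so V_0 = 6.0663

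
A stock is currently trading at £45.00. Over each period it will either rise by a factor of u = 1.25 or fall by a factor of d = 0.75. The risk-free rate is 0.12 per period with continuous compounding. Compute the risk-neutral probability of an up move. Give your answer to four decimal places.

p = 0.7550

Risk-neutral probability p = (e^0.12 − 0.75)/(1.25 − 0.75) = 0.3775/0.5000 = 0.7550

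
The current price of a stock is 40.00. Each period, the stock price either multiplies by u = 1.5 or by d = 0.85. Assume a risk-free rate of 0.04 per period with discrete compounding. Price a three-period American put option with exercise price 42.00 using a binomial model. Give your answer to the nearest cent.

6.07

Risk-neutral probability p = (1 + 0.04 − 0.85)/(1.5 − 0.85) = 0.1900/0.6500 = 0.2923
Terminal stock prices: S_uuu = 135, S_uud = 76.5, S_udd = 43.35, S_ddd = 24.56
Terminal payoffs (K − S): max(-93, 0) = 0, max(-34.5, 0) = 0, max(-1.35, 0) = 0, max(17.44, 0) = 17.44
Node uu (S = 90): continuation = 1/1.04·[0.2923·0.0000 + 0.7077·0.0000] = 0.0000; exercise value = 0.0000 ≤ continuation, so V_uu = 0.0000
Node ud (S = 51): continuation = 1/1.04·[0.2923·0.0000 + 0.7077·0.0000] = 0.0000; exercise value = 0.0000 ≤ continuation, so V_ud = 0.0000
Node dd (S = 28.9): continuation = 1/1.04·[0.2923·0.0000 + 0.7077·17.4350] = 11.8641; exercise value = 13.1000 > continuation, so V_dd = 13.1000 (exercise)
Node u (S = 60): continuation = 1/1.04·[0.2923·0.0000 + 0.7077·0.0000] = 0.0000; exercise value = 0.0000 ≤ continuation, so V_u = 0.0000
Node d (S = 34): continuation = 1/1.04·[0.2923·0.0000 + 0.7077·13.1000] = 8.9142; exercise value = 8.0000 ≤ continuation, so V_d = 8.9142
Node 0 (S = 40): continuation = 1/1.04·[0.2923·0.0000 + 0.7077·8.9142] = 6.0659; exercise value = 2.0000 ≤ continuation, so V_0 = 6.0659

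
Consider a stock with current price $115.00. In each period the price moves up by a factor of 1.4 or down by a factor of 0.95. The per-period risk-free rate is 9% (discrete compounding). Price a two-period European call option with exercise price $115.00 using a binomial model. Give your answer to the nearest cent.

$22.69

Risk-neutral probability p = (1 + 0.09 − 0.95)/(1.4 − 0.95) = 0.1400/0.4500 = 0.3111
Terminal stock prices: S_uu = 225.4, S_ud = 152.9, S_dd = 103.8
Terminal payoffs (S − K): max(110.4, 0) = 110.4, max(37.95, 0) = 37.95, max(-11.21, 0) = 0
Node u (S = 161): V_u = 1/1.09·[0.3111·110.4000 + 0.6889·37.9500] = 55.4954
Node d (S = 109.2): V_d = 1/1.09·[0.3111·37.9500 + 0.6889·0.0000] = 10.8318
Node 0 (S = 115): V_0 = 1/1.09·[0.3111·55.4954 + 0.6889·10.8318] = 22.6855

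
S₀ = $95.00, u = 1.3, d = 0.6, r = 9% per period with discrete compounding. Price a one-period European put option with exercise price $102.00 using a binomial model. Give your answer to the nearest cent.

Risk-neutral probability p = (1 + 0.09 − 0.6)/(1.3 − 0.6) = 0.4900/0.7000 = 0.7000
Terminal stock prices: S_u = 123.5, S_d = 57
Terminal payoffs (K − S): max(-21.5, 0) = 0, max(45, 0) = 45
Node 0 (S = 95): V_0 = 1/1.09·[0.7000·0.0000 + 0.3000·45.0000] = 12.3853

$12.39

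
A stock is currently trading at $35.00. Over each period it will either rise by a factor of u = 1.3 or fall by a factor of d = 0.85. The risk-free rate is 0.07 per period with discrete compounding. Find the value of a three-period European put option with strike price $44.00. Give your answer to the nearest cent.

$5.93

Risk-neutral probability p = (1 + 0.07 − 0.85)/(1.3 − 0.85) = 0.2200/0.4500 = 0.4889
Terminal stock prices: S_uuu = 76.89, S_uud = 50.28, S_udd = 32.87, S_ddd = 21.49
Terminal payoffs (K − S): max(-32.89, 0) = 0, max(-6.278, 0) = 0, max(11.13, 0) = 11.13, max(22.51, 0) = 22.51
Node uu (S = 59.15): V_uu = 1/1.07·[0.4889·0.0000 + 0.5111·0.0000] = 0.0000
Node ud (S = 38.67): V_ud = 1/1.07·[0.4889·0.0000 + 0.5111·11.1263] = 5.3147
Node dd (S = 25.29): V_dd = 1/1.07·[0.4889·11.1263 + 0.5111·22.5056] = 15.8340
Node u (S = 45.5): V_u = 1/1.07·[0.4889·0.0000 + 0.5111·5.3147] = 2.5387
Node d (S = 29.75): V_d = 1/1.07·[0.4889·5.3147 + 0.5111·15.8340] = 9.9918
Node 0 (S = 35): V_0 = 1/1.07·[0.4889·2.5387 + 0.5111·9.9918] = 5.9328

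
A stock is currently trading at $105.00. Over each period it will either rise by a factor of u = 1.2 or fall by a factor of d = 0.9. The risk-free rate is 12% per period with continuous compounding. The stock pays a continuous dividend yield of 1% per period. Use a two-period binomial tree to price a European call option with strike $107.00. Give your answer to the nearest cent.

$20.10

Per-period risk-free factor R = e^0.12 = 1.1275; dividend-adjusted growth = e^(0.12−0.01) = 1.1163.
Risk-neutral probability p = (1.1163 − 0.9)/(1.2 − 0.9) = 0.2163/0.3000 = 0.7209
Terminal stock prices: S_uu = 151.2, S_ud = 113.4, S_dd = 85.05
Terminal payoffs (S − K): max(44.2, 0) = 44.2, max(6.4, 0) = 6.4, max(-21.95, 0) = 0
Node u (S = 126): V_u = e^(−0.12)·[0.7209·44.2000 + 0.2791·6.4000] = 29.8458
Node d (S = 94.5): V_d = e^(−0.12)·[0.7209·6.4000 + 0.2791·0.0000] = 4.0922
Node 0 (S = 105): V_0 = e^(−0.12)·[0.7209·29.8458 + 0.2791·4.0922] = 20.0964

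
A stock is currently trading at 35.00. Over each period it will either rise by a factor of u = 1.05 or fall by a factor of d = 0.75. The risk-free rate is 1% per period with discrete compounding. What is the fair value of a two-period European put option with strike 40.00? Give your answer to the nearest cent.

Risk-neutral probability p = (1 + 0.01 − 0.75)/(1.05 − 0.75) = 0.2600/0.3000 = 0.8667
Terminal stock prices: S_uu = 38.59, S_ud = 27.56, S_dd = 19.69
Terminal payoffs (K − S): max(1.413, 0) = 1.413, max(12.44, 0) = 12.44, max(20.31, 0) = 20.31
Node u (S = 36.75): V_u = 1/1.01·[0.8667·1.4125 + 0.1333·12.4375] = 2.8540
Node d (S = 26.25): V_d = 1/1.01·[0.8667·12.4375 + 0.1333·20.3125] = 13.3540
Node 0 (S = 35): V_0 = 1/1.01·[0.8667·2.8540 + 0.1333·13.3540] = 4.2118

4.21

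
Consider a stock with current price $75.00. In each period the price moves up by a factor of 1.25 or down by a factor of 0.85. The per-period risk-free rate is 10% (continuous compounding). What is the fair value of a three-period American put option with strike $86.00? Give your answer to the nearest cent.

Risk-neutral probability p = (e^0.1 − 0.85)/(1.25 − 0.85) = 0.2552/0.4000 = 0.6379
Terminal stock prices: S_uuu = 146.5, S_uud = 99.61, S_udd = 67.73, S_ddd = 46.06
Terminal payoffs (K − S): max(-60.48, 0) = 0, max(-13.61, 0) = 0, max(18.27, 0) = 18.27, max(39.94, 0) = 39.94
Node uu (S = 117.2): continuation = e^(−0.1)·[0.6379·0.0000 + 0.3621·0.0000] = 0.0000; exercise value = 0.0000 ≤ continuation, so V_uu = 0.0000
Node ud (S = 79.69): continuation = e^(−0.1)·[0.6379·0.0000 + 0.3621·18.2656] = 5.9841; exercise value = 6.3125 > continuation, so V_ud = 6.3125 (exercise)
Node dd (S = 54.19): continuation = e^(−0.1)·[0.6379·18.2656 + 0.3621·39.9406] = 23.6285; exercise value = 31.8125 > continuation, so V_dd = 31.8125 (exercise)
Node u (S = 93.75): continuation = e^(−0.1)·[0.6379·0.0000 + 0.3621·6.3125] = 2.0681; exercise value = 0.0000 ≤ continuation, so V_u = 2.0681
Node d (S = 63.75): continuation = e^(−0.1)·[0.6379·6.3125 + 0.3621·31.8125] = 14.0660; exercise value = 22.2500 > continuation, so V_d = 22.2500 (exercise)
Node 0 (S = 75): continuation = e^(−0.1)·[0.6379·2.0681 + 0.3621·22.2500] = 8.4832; exercise value = 11.0000 > continuation, so V_0 = 11.0000 (exercise)

$11.00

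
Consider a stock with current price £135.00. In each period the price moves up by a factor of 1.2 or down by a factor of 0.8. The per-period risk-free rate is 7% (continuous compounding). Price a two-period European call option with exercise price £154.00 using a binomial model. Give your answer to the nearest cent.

Risk-neutral probability p = (e^0.07 − 0.8)/(1.2 − 0.8) = 0.2725/0.4000 = 0.6813
Terminal stock prices: S_uu = 194.4, S_ud = 129.6, S_dd = 86.4
Terminal payoffs (S − K): max(40.4, 0) = 40.4, max(-24.4, 0) = 0, max(-67.6, 0) = 0
Node u (S = 162): V_u = e^(−0.07)·[0.6813·40.4000 + 0.3187·0.0000] = 25.6626
Node d (S = 108): V_d = e^(−0.07)·[0.6813·0.0000 + 0.3187·0.0000] = 0.0000
Node 0 (S = 135): V_0 = e^(−0.07)·[0.6813·25.6626 + 0.3187·0.0000] = 16.3012

£16.30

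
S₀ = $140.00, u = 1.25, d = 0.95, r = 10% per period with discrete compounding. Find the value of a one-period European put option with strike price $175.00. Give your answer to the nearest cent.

Risk-neutral probability p = (1 + 0.1 − 0.95)/(1.25 − 0.95) = 0.1500/0.3000 = 0.5000
Terminal stock prices: S_u = 175, S_d = 133
Terminal payoffs (K − S): max(0, 0) = 0, max(42, 0) = 42
Node 0 (S = 140): V_0 = 1/1.1·[0.5000·0.0000 + 0.5000·42.0000] = 19.0909

$19.09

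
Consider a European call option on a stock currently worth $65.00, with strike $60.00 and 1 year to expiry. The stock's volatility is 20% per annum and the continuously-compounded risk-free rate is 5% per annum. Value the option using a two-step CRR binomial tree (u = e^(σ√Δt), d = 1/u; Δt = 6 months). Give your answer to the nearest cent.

CRR parameters: u = e^(σ√Δt) = e^(0.2·√0.5) = 1.1519, d = 1/u = 0.8681
Per-period rate: rΔt = 0.05·0.5 = 0.025, so R = e^0.025 = 1.0253
Risk-neutral probability p = (e^0.025 − 0.8681)/(1.1519 − 0.8681) = 0.1572/0.2838 = 0.5539
Terminal stock prices: S_uu = 86.25, S_ud = 65, S_dd = 48.99
Terminal payoffs (S − K): max(26.25, 0) = 26.25, max(5, 0) = 5, max(-11.01, 0) = 0
Node u (S = 74.87): V_u = e^(−0.025)·[0.5539·26.2483 + 0.4461·5.0000] = 16.3555
Node d (S = 56.43): V_d = e^(−0.025)·[0.5539·5.0000 + 0.4461·0.0000] = 2.7012
Node 0 (S = 65): V_0 = e^(−0.025)·[0.5539·16.3555 + 0.4461·2.7012] = 10.0110

$10.01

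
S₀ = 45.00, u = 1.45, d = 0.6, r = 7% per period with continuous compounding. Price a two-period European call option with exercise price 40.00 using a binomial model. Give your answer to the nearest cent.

Risk-neutral probability p = (e^0.07 − 0.6)/(1.45 − 0.6) = 0.4725/0.8500 = 0.5559
Terminal stock prices: S_uu = 94.61, S_ud = 39.15, S_dd = 16.2
Terminal payoffs (S − K): max(54.61, 0) = 54.61, max(-0.85, 0) = 0, max(-23.8, 0) = 0
Node u (S = 65.25): V_u = e^(−0.07)·[0.5559·54.6125 + 0.4441·0.0000] = 28.3062
Node d (S = 27): V_d = e^(−0.07)·[0.5559·0.0000 + 0.4441·0.0000] = 0.0000
Node 0 (S = 45): V_0 = e^(−0.07)·[0.5559·28.3062 + 0.4441·0.0000] = 14.6714

14.67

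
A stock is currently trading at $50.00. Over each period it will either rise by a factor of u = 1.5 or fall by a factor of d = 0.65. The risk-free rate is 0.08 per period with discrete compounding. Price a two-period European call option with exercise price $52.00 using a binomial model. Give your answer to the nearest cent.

Risk-neutral probability p = (1 + 0.08 − 0.65)/(1.5 − 0.65) = 0.4300/0.8500 = 0.5059
Terminal stock prices: S_uu = 112.5, S_ud = 48.75, S_dd = 21.13
Terminal payoffs (S − K): max(60.5, 0) = 60.5, max(-3.25, 0) = 0, max(-30.87, 0) = 0
Node u (S = 75): V_u = 1/1.08·[0.5059·60.5000 + 0.4941·0.0000] = 28.3388
Node d (S = 32.5): V_d = 1/1.08·[0.5059·0.0000 + 0.4941·0.0000] = 0.0000
Node 0 (S = 50): V_0 = 1/1.08·[0.5059·28.3388 + 0.4941·0.0000] = 13.2742

$13.27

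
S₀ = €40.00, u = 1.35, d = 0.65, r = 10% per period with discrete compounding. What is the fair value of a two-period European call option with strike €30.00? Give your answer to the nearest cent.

€16.59

Risk-neutral probability p = (1 + 0.1 − 0.65)/(1.35 − 0.65) = 0.4500/0.7000 = 0.6429
Terminal stock prices: S_uu = 72.9, S_ud = 35.1, S_dd = 16.9
Terminal payoffs (S − K): max(42.9, 0) = 42.9, max(5.1, 0) = 5.1, max(-13.1, 0) = 0
Node u (S = 54): V_u = 1/1.1·[0.6429·42.9000 + 0.3571·5.1000] = 26.7273
Node d (S = 26): V_d = 1/1.1·[0.6429·5.1000 + 0.3571·0.0000] = 2.9805
Node 0 (S = 40): V_0 = 1/1.1·[0.6429·26.7273 + 0.3571·2.9805] = 16.5875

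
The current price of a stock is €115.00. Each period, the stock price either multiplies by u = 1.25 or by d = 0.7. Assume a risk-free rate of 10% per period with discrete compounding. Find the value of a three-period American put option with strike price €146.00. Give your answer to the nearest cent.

Risk-neutral probability p = (1 + 0.1 − 0.7)/(1.25 − 0.7) = 0.4000/0.5500 = 0.7273
Terminal stock prices: S_uuu = 224.6, S_uud = 125.8, S_udd = 70.44, S_ddd = 39.44
Terminal payoffs (K − S): max(-78.61, 0) = 0, max(20.22, 0) = 20.22, max(75.56, 0) = 75.56, max(106.6, 0) = 106.6
Node uu (S = 179.7): continuation = 1/1.1·[0.7273·0.0000 + 0.2727·20.2188] = 5.0129; exercise value = 0.0000 ≤ continuation, so V_uu = 5.0129
Node ud (S = 100.6): continuation = 1/1.1·[0.7273·20.2188 + 0.2727·75.5625] = 32.1023; exercise value = 45.3750 > continuation, so V_ud = 45.3750 (exercise)
Node dd (S = 56.35): continuation = 1/1.1·[0.7273·75.5625 + 0.2727·106.5550] = 76.3773; exercise value = 89.6500 > continuation, so V_dd = 89.6500 (exercise)
Node u (S = 143.8): continuation = 1/1.1·[0.7273·5.0129 + 0.2727·45.3750] = 14.5643; exercise value = 2.2500 ≤ continuation, so V_u = 14.5643
Node d (S = 80.5): continuation = 1/1.1·[0.7273·45.3750 + 0.2727·89.6500] = 52.2273; exercise value = 65.5000 > continuation, so V_d = 65.5000 (exercise)
Node 0 (S = 115): continuation = 1/1.1·[0.7273·14.5643 + 0.2727·65.5000] = 25.8690; exercise value = 31.0000 > continuation, so V_0 = 31.0000 (exercise)

€31.00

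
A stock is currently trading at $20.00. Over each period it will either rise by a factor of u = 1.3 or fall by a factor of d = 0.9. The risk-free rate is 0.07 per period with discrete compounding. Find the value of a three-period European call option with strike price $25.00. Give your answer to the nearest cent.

$2.57

Risk-neutral probability p = (1 + 0.07 − 0.9)/(1.3 − 0.9) = 0.1700/0.4000 = 0.4250
Terminal stock prices: S_uuu = 43.94, S_uud = 30.42, S_udd = 21.06, S_ddd = 14.58
Terminal payoffs (S − K): max(18.94, 0) = 18.94, max(5.42, 0) = 5.42, max(-3.94, 0) = 0, max(-10.42, 0) = 0
Node uu (S = 33.8): V_uu = 1/1.07·[0.4250·18.9400 + 0.5750·5.4200] = 10.4355
Node ud (S = 23.4): V_ud = 1/1.07·[0.4250·5.4200 + 0.5750·0.0000] = 2.1528
Node dd (S = 16.2): V_dd = 1/1.07·[0.4250·0.0000 + 0.5750·0.0000] = 0.0000
Node u (S = 26): V_u = 1/1.07·[0.4250·10.4355 + 0.5750·2.1528] = 5.3018
Node d (S = 18): V_d = 1/1.07·[0.4250·2.1528 + 0.5750·0.0000] = 0.8551
Node 0 (S = 20): V_0 = 1/1.07·[0.4250·5.3018 + 0.5750·0.8551] = 2.5654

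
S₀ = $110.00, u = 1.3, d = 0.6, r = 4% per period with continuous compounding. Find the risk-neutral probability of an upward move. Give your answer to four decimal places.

Risk-neutral probability p = (e^0.04 − 0.6)/(1.3 − 0.6) = 0.4408/0.7000 = 0.6297

p = 0.6297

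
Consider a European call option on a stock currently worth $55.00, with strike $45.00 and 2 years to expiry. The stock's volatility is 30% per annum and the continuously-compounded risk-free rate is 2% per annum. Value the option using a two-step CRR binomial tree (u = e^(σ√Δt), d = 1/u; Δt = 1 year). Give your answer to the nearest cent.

$15.93

CRR parameters: u = e^(σ√Δt) = e^(0.3·√1) = 1.3499, d = 1/u = 0.7408
Per-period rate: rΔt = 0.02·1 = 0.02, so R = e^0.02 = 1.0202
Risk-neutral probability p = (e^0.02 − 0.7408)/(1.3499 − 0.7408) = 0.2794/0.6090 = 0.4587
Terminal stock prices: S_uu = 100.2, S_ud = 55, S_dd = 30.18
Terminal payoffs (S − K): max(55.22, 0) = 55.22, max(10, 0) = 10, max(-14.82, 0) = 0
Node u (S = 74.24): V_u = e^(−0.02)·[0.4587·55.2165 + 0.5413·10.0000] = 30.1333
Node d (S = 40.75): V_d = e^(−0.02)·[0.4587·10.0000 + 0.5413·0.0000] = 4.4964
Node 0 (S = 55): V_0 = e^(−0.02)·[0.4587·30.1333 + 0.5413·4.4964] = 15.9348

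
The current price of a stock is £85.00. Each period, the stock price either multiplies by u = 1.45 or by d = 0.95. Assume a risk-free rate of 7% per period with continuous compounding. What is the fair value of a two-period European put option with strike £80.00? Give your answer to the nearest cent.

Risk-neutral probability p = (e^0.07 − 0.95)/(1.45 − 0.95) = 0.1225/0.5000 = 0.2450
Terminal stock prices: S_uu = 178.7, S_ud = 117.1, S_dd = 76.71
Terminal payoffs (K − S): max(-98.71, 0) = 0, max(-37.09, 0) = 0, max(3.288, 0) = 3.288
Node u (S = 123.2): V_u = e^(−0.07)·[0.2450·0.0000 + 0.7550·0.0000] = 0.0000
Node d (S = 80.75): V_d = e^(−0.07)·[0.2450·0.0000 + 0.7550·3.2875] = 2.3142
Node 0 (S = 85): V_0 = e^(−0.07)·[0.2450·0.0000 + 0.7550·2.3142] = 1.6291

£1.63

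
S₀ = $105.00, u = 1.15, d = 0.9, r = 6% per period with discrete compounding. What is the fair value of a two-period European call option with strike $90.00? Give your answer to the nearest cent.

Risk-neutral probability p = (1 + 0.06 − 0.9)/(1.15 − 0.9) = 0.1600/0.2500 = 0.6400
Terminal stock prices: S_uu = 138.9, S_ud = 108.7, S_dd = 85.05
Terminal payoffs (S − K): max(48.86, 0) = 48.86, max(18.67, 0) = 18.67, max(-4.95, 0) = 0
Node u (S = 120.7): V_u = 1/1.06·[0.6400·48.8625 + 0.3600·18.6750] = 35.8443
Node d (S = 94.5): V_d = 1/1.06·[0.6400·18.6750 + 0.3600·0.0000] = 11.2755
Node 0 (S = 105): V_0 = 1/1.06·[0.6400·35.8443 + 0.3600·11.2755] = 25.4713

$25.47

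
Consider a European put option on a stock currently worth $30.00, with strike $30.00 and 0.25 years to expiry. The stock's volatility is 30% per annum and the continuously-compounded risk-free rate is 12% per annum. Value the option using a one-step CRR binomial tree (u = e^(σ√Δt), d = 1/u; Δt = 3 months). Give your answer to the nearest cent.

$1.77

CRR parameters: u = e^(σ√Δt) = e^(0.3·√0.25) = 1.1618, d = 1/u = 0.8607
Per-period rate: rΔt = 0.12·0.25 = 0.03, so R = e^0.03 = 1.0305
Risk-neutral probability p = (e^0.03 − 0.8607)/(1.1618 − 0.8607) = 0.1697/0.3011 = 0.5637
Terminal stock prices: S_u = 34.86, S_d = 25.82
Terminal payoffs (K − S): max(-4.855, 0) = 0, max(4.179, 0) = 4.179
Node 0 (S = 30): V_0 = e^(−0.03)·[0.5637·0.0000 + 0.4363·4.1788] = 1.7693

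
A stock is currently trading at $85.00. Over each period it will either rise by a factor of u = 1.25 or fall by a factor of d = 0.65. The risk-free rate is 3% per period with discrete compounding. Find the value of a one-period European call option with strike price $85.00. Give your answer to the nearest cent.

Risk-neutral probability p = (1 + 0.03 − 0.65)/(1.25 − 0.65) = 0.3800/0.6000 = 0.6333
Terminal stock prices: S_u = 106.2, S_d = 55.25
Terminal payoffs (S − K): max(21.25, 0) = 21.25, max(-29.75, 0) = 0
Node 0 (S = 85): V_0 = 1/1.03·[0.6333·21.2500 + 0.3667·0.0000] = 13.0663

$13.07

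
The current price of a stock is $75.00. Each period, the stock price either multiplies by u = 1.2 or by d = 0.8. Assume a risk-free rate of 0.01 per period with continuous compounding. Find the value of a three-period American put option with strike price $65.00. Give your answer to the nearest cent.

Risk-neutral probability p = (e^0.01 − 0.8)/(1.2 − 0.8) = 0.2101/0.4000 = 0.5251
Terminal stock prices: S_uuu = 129.6, S_uud = 86.4, S_udd = 57.6, S_ddd = 38.4
Terminal payoffs (K − S): max(-64.6, 0) = 0, max(-21.4, 0) = 0, max(7.4, 0) = 7.4, max(26.6, 0) = 26.6
Node uu (S = 108): continuation = e^(−0.01)·[0.5251·0.0000 + 0.4749·0.0000] = 0.0000; exercise value = 0.0000 ≤ continuation, so V_uu = 0.0000
Node ud (S = 72): continuation = e^(−0.01)·[0.5251·0.0000 + 0.4749·7.4000] = 3.4791; exercise value = 0.0000 ≤ continuation, so V_ud = 3.4791
Node dd (S = 48): continuation = e^(−0.01)·[0.5251·7.4000 + 0.4749·26.6000] = 16.3532; exercise value = 17.0000 > continuation, so V_dd = 17.0000 (exercise)
Node u (S = 90): continuation = e^(−0.01)·[0.5251·0.0000 + 0.4749·3.4791] = 1.6357; exercise value = 0.0000 ≤ continuation, so V_u = 1.6357
Node d (S = 60): continuation = e^(−0.01)·[0.5251·3.4791 + 0.4749·17.0000] = 9.8013; exercise value = 5.0000 ≤ continuation, so V_d = 9.8013
Node 0 (S = 75): continuation = e^(−0.01)·[0.5251·1.6357 + 0.4749·9.8013] = 5.4585; exercise value = 0.0000 ≤ continuation, so V_0 = 5.4585

$5.46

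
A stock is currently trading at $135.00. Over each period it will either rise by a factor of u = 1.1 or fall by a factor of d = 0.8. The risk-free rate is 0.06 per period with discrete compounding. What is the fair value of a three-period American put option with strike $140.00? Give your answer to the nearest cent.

$6.99

Risk-neutral probability p = (1 + 0.06 − 0.8)/(1.1 − 0.8) = 0.2600/0.3000 = 0.8667
Terminal stock prices: S_uuu = 179.7, S_uud = 130.7, S_udd = 95.04, S_ddd = 69.12
Terminal payoffs (K − S): max(-39.69, 0) = 0, max(9.32, 0) = 9.32, max(44.96, 0) = 44.96, max(70.88, 0) = 70.88
Node uu (S = 163.4): continuation = 1/1.06·[0.8667·0.0000 + 0.1333·9.3200] = 1.1723; exercise value = 0.0000 ≤ continuation, so V_uu = 1.1723
Node ud (S = 118.8): continuation = 1/1.06·[0.8667·9.3200 + 0.1333·44.9600] = 13.2755; exercise value = 21.2000 > continuation, so V_ud = 21.2000 (exercise)
Node dd (S = 86.4): continuation = 1/1.06·[0.8667·44.9600 + 0.1333·70.8800] = 45.6755; exercise value = 53.6000 > continuation, so V_dd = 53.6000 (exercise)
Node u (S = 148.5): continuation = 1/1.06·[0.8667·1.1723 + 0.1333·21.2000] = 3.6252; exercise value = 0.0000 ≤ continuation, so V_u = 3.6252
Node d (S = 108): continuation = 1/1.06·[0.8667·21.2000 + 0.1333·53.6000] = 24.0755; exercise value = 32.0000 > continuation, so V_d = 32.0000 (exercise)
Node 0 (S = 135): continuation = 1/1.06·[0.8667·3.6252 + 0.1333·32.0000] = 6.9891; exercise value = 5.0000 ≤ continuation, so V_0 = 6.9891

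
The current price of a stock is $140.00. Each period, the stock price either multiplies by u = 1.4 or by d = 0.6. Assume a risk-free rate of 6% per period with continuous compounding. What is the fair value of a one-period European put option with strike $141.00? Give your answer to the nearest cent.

Risk-neutral probability p = (e^0.06 − 0.6)/(1.4 − 0.6) = 0.4618/0.8000 = 0.5773
Terminal stock prices: S_u = 196, S_d = 84
Terminal payoffs (K − S): max(-55, 0) = 0, max(57, 0) = 57
Node 0 (S = 140): V_0 = e^(−0.06)·[0.5773·0.0000 + 0.4227·57.0000] = 22.6910

$22.69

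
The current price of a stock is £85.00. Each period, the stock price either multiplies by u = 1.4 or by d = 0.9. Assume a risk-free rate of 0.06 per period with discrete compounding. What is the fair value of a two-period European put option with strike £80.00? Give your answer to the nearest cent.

£4.59

Risk-neutral probability p = (1 + 0.06 − 0.9)/(1.4 − 0.9) = 0.1600/0.5000 = 0.3200
Terminal stock prices: S_uu = 166.6, S_ud = 107.1, S_dd = 68.85
Terminal payoffs (K − S): max(-86.6, 0) = 0, max(-27.1, 0) = 0, max(11.15, 0) = 11.15
Node u (S = 119): V_u = 1/1.06·[0.3200·0.0000 + 0.6800·0.0000] = 0.0000
Node d (S = 76.5): V_d = 1/1.06·[0.3200·0.0000 + 0.6800·11.1500] = 7.1528
Node 0 (S = 85): V_0 = 1/1.06·[0.3200·0.0000 + 0.6800·7.1528] = 4.5886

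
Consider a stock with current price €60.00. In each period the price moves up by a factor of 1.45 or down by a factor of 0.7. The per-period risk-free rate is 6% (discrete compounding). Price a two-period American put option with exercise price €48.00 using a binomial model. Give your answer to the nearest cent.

€4.48

Risk-neutral probability p = (1 + 0.06 − 0.7)/(1.45 − 0.7) = 0.3600/0.7500 = 0.4800
Terminal stock prices: S_uu = 126.2, S_ud = 60.9, S_dd = 29.4
Terminal payoffs (K − S): max(-78.15, 0) = 0, max(-12.9, 0) = 0, max(18.6, 0) = 18.6
Node u (S = 87): continuation = 1/1.06·[0.4800·0.0000 + 0.5200·0.0000] = 0.0000; exercise value = 0.0000 ≤ continuation, so V_u = 0.0000
Node d (S = 42): continuation = 1/1.06·[0.4800·0.0000 + 0.5200·18.6000] = 9.1245; exercise value = 6.0000 ≤ continuation, so V_d = 9.1245
Node 0 (S = 60): continuation = 1/1.06·[0.4800·0.0000 + 0.5200·9.1245] = 4.4762; exercise value = 0.0000 ≤ continuation, so V_0 = 4.4762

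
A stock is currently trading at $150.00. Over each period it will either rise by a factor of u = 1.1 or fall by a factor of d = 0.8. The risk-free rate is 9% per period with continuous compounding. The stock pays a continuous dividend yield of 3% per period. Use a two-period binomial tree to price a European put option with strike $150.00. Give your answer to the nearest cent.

$4.07

Per-period risk-free factor R = e^0.09 = 1.0942; dividend-adjusted growth = e^(0.09−0.03) = 1.0618.
Risk-neutral probability p = (1.0618 − 0.8)/(1.1 − 0.8) = 0.2618/0.3000 = 0.8728
Terminal stock prices: S_uu = 181.5, S_ud = 132, S_dd = 96
Terminal payoffs (K − S): max(-31.5, 0) = 0, max(18, 0) = 18, max(54, 0) = 54
Node u (S = 165): V_u = e^(−0.09)·[0.8728·0.0000 + 0.1272·18.0000] = 2.0927
Node d (S = 120): V_d = e^(−0.09)·[0.8728·18.0000 + 0.1272·54.0000] = 20.6362
Node 0 (S = 150): V_0 = e^(−0.09)·[0.8728·2.0927 + 0.1272·20.6362] = 4.0685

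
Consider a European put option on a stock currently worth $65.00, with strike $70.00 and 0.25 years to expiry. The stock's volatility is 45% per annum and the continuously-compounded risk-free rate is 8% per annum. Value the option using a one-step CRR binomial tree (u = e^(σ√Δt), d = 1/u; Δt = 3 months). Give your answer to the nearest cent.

CRR parameters: u = e^(σ√Δt) = e^(0.45·√0.25) = 1.2523, d = 1/u = 0.7985
Per-period rate: rΔt = 0.08·0.25 = 0.02, so R = e^0.02 = 1.0202
Risk-neutral probability p = (e^0.02 − 0.7985)/(1.2523 − 0.7985) = 0.2217/0.4538 = 0.4885
Terminal stock prices: S_u = 81.4, S_d = 51.9
Terminal payoffs (K − S): max(-11.4, 0) = 0, max(18.1, 0) = 18.1
Node 0 (S = 65): V_0 = e^(−0.02)·[0.4885·0.0000 + 0.5115·18.0964] = 9.0730

$9.07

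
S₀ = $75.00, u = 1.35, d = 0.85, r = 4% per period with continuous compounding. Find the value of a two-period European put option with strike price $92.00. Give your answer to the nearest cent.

$15.93

Risk-neutral probability p = (e^0.04 − 0.85)/(1.35 − 0.85) = 0.1908/0.5000 = 0.3816
Terminal stock prices: S_uu = 136.7, S_ud = 86.06, S_dd = 54.19
Terminal payoffs (K − S): max(-44.69, 0) = 0, max(5.938, 0) = 5.938, max(37.81, 0) = 37.81
Node u (S = 101.2): V_u = e^(−0.04)·[0.3816·0.0000 + 0.6184·5.9375] = 3.5277
Node d (S = 63.75): V_d = e^(−0.04)·[0.3816·5.9375 + 0.6184·37.8125] = 24.6426
Node 0 (S = 75): V_0 = e^(−0.04)·[0.3816·3.5277 + 0.6184·24.6426] = 15.9344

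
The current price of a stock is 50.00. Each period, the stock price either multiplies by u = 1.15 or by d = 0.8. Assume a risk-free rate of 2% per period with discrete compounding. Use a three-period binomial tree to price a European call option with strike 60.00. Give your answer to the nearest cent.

3.75

Risk-neutral probability p = (1 + 0.02 − 0.8)/(1.15 − 0.8) = 0.2200/0.3500 = 0.6286
Terminal stock prices: S_uuu = 76.04, S_uud = 52.9, S_udd = 36.8, S_ddd = 25.6
Terminal payoffs (S − K): max(16.04, 0) = 16.04, max(-7.1, 0) = 0, max(-23.2, 0) = 0, max(-34.4, 0) = 0
Node uu (S = 66.12): V_uu = 1/1.02·[0.6286·16.0437 + 0.3714·0.0000] = 9.8869
Node ud (S = 46): V_ud = 1/1.02·[0.6286·0.0000 + 0.3714·0.0000] = 0.0000
Node dd (S = 32): V_dd = 1/1.02·[0.6286·0.0000 + 0.3714·0.0000] = 0.0000
Node u (S = 57.5): V_u = 1/1.02·[0.6286·9.8869 + 0.3714·0.0000] = 6.0928
Node d (S = 40): V_d = 1/1.02·[0.6286·0.0000 + 0.3714·0.0000] = 0.0000
Node 0 (S = 50): V_0 = 1/1.02·[0.6286·6.0928 + 0.3714·0.0000] = 3.7546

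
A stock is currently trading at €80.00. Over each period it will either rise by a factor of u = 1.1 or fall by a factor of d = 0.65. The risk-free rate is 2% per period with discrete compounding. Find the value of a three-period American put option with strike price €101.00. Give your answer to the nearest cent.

€21.00

Risk-neutral probability p = (1 + 0.02 − 0.65)/(1.1 − 0.65) = 0.3700/0.4500 = 0.8222
Terminal stock prices: S_uuu = 106.5, S_uud = 62.92, S_udd = 37.18, S_ddd = 21.97
Terminal payoffs (K − S): max(-5.48, 0) = 0, max(38.08, 0) = 38.08, max(63.82, 0) = 63.82, max(79.03, 0) = 79.03
Node uu (S = 96.8): continuation = 1/1.02·[0.8222·0.0000 + 0.1778·38.0800] = 6.6370; exercise value = 4.2000 ≤ continuation, so V_uu = 6.6370
Node ud (S = 57.2): continuation = 1/1.02·[0.8222·38.0800 + 0.1778·63.8200] = 41.8196; exercise value = 43.8000 > continuation, so V_ud = 43.8000 (exercise)
Node dd (S = 33.8): continuation = 1/1.02·[0.8222·63.8200 + 0.1778·79.0300] = 65.2196; exercise value = 67.2000 > continuation, so V_dd = 67.2000 (exercise)
Node u (S = 88): continuation = 1/1.02·[0.8222·6.6370 + 0.1778·43.8000] = 12.9841; exercise value = 13.0000 > continuation, so V_u = 13.0000 (exercise)
Node d (S = 52): continuation = 1/1.02·[0.8222·43.8000 + 0.1778·67.2000] = 47.0196; exercise value = 49.0000 > continuation, so V_d = 49.0000 (exercise)
Node 0 (S = 80): continuation = 1/1.02·[0.8222·13.0000 + 0.1778·49.0000] = 19.0196; exercise value = 21.0000 > continuation, so V_0 = 21.0000 (exercise)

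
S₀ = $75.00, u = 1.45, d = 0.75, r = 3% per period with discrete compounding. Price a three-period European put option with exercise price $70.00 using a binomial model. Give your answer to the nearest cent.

Risk-neutral probability p = (1 + 0.03 − 0.75)/(1.45 − 0.75) = 0.2800/0.7000 = 0.4000
Terminal stock prices: S_uuu = 228.6, S_uud = 118.3, S_udd = 61.17, S_ddd = 31.64
Terminal payoffs (K − S): max(-158.6, 0) = 0, max(-48.27, 0) = 0, max(8.828, 0) = 8.828, max(38.36, 0) = 38.36
Node uu (S = 157.7): V_uu = 1/1.03·[0.4000·0.0000 + 0.6000·0.0000] = 0.0000
Node ud (S = 81.56): V_ud = 1/1.03·[0.4000·0.0000 + 0.6000·8.8281] = 5.1426
Node dd (S = 42.19): V_dd = 1/1.03·[0.4000·8.8281 + 0.6000·38.3594] = 25.7737
Node u (S = 108.8): V_u = 1/1.03·[0.4000·0.0000 + 0.6000·5.1426] = 2.9957
Node d (S = 56.25): V_d = 1/1.03·[0.4000·5.1426 + 0.6000·25.7737] = 17.0109
Node 0 (S = 75): V_0 = 1/1.03·[0.4000·2.9957 + 0.6000·17.0109] = 11.0726

$11.07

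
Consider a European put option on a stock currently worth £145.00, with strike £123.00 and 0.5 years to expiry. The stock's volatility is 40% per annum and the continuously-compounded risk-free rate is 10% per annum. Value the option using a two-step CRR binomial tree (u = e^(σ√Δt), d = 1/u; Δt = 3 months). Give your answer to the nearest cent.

CRR parameters: u = e^(σ√Δt) = e^(0.4·√0.25) = 1.2214, d = 1/u = 0.8187
Per-period rate: rΔt = 0.1·0.25 = 0.025, so R = e^0.025 = 1.0253
Risk-neutral probability p = (e^0.025 − 0.8187)/(1.2214 − 0.8187) = 0.2066/0.4027 = 0.5130
Terminal stock prices: S_uu = 216.3, S_ud = 145, S_dd = 97.2
Terminal payoffs (K − S): max(-93.31, 0) = 0, max(-22, 0) = 0, max(25.8, 0) = 25.8
Node u (S = 177.1): V_u = e^(−0.025)·[0.5130·0.0000 + 0.4870·0.0000] = 0.0000
Node d (S = 118.7): V_d = e^(−0.025)·[0.5130·0.0000 + 0.4870·25.8036] = 12.2552
Node 0 (S = 145): V_0 = e^(−0.025)·[0.5130·0.0000 + 0.4870·12.2552] = 5.8205

£5.82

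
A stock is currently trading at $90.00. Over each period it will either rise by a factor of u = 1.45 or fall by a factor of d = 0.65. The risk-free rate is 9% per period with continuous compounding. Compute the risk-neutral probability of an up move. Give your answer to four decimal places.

p = 0.5552

Risk-neutral probability p = (e^0.09 − 0.65)/(1.45 − 0.65) = 0.4442/0.8000 = 0.5552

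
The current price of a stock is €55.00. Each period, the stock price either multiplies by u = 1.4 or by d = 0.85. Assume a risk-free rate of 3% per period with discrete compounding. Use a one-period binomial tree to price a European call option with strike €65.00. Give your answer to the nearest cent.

€3.81

Risk-neutral probability p = (1 + 0.03 − 0.85)/(1.4 − 0.85) = 0.1800/0.5500 = 0.3273
Terminal stock prices: S_u = 77, S_d = 46.75
Terminal payoffs (S − K): max(12, 0) = 12, max(-18.25, 0) = 0
Node 0 (S = 55): V_0 = 1/1.03·[0.3273·12.0000 + 0.6727·0.0000] = 3.8129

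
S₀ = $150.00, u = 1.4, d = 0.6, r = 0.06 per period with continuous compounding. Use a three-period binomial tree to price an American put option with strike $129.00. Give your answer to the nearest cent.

Risk-neutral probability p = (e^0.06 − 0.6)/(1.4 − 0.6) = 0.4618/0.8000 = 0.5773
Terminal stock prices: S_uuu = 411.6, S_uud = 176.4, S_udd = 75.6, S_ddd = 32.4
Terminal payoffs (K − S): max(-282.6, 0) = 0, max(-47.4, 0) = 0, max(53.4, 0) = 53.4, max(96.6, 0) = 96.6
Node uu (S = 294): continuation = e^(−0.06)·[0.5773·0.0000 + 0.4227·0.0000] = 0.0000; exercise value = 0.0000 ≤ continuation, so V_uu = 0.0000
Node ud (S = 126): continuation = e^(−0.06)·[0.5773·0.0000 + 0.4227·53.4000] = 21.2579; exercise value = 3.0000 ≤ continuation, so V_ud = 21.2579
Node dd (S = 54): continuation = e^(−0.06)·[0.5773·53.4000 + 0.4227·96.6000] = 67.4876; exercise value = 75.0000 > continuation, so V_dd = 75.0000 (exercise)
Node u (S = 210): continuation = e^(−0.06)·[0.5773·0.0000 + 0.4227·21.2579] = 8.4625; exercise value = 0.0000 ≤ continuation, so V_u = 8.4625
Node d (S = 90): continuation = e^(−0.06)·[0.5773·21.2579 + 0.4227·75.0000] = 41.4140; exercise value = 39.0000 ≤ continuation, so V_d = 41.4140
Node 0 (S = 150): continuation = e^(−0.06)·[0.5773·8.4625 + 0.4227·41.4140] = 21.0873; exercise value = 0.0000 ≤ continuation, so V_0 = 21.0873

$21.09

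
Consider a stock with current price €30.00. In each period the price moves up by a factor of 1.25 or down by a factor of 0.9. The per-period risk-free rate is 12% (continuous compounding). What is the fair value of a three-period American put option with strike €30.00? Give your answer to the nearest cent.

€0.93

Risk-neutral probability p = (e^0.12 − 0.9)/(1.25 − 0.9) = 0.2275/0.3500 = 0.6500
Terminal stock prices: S_uuu = 58.59, S_uud = 42.19, S_udd = 30.38, S_ddd = 21.87
Terminal payoffs (K − S): max(-28.59, 0) = 0, max(-12.19, 0) = 0, max(-0.375, 0) = 0, max(8.13, 0) = 8.13
Node uu (S = 46.88): continuation = e^(−0.12)·[0.6500·0.0000 + 0.3500·0.0000] = 0.0000; exercise value = 0.0000 ≤ continuation, so V_uu = 0.0000
Node ud (S = 33.75): continuation = e^(−0.12)·[0.6500·0.0000 + 0.3500·0.0000] = 0.0000; exercise value = 0.0000 ≤ continuation, so V_ud = 0.0000
Node dd (S = 24.3): continuation = e^(−0.12)·[0.6500·0.0000 + 0.3500·8.1300] = 2.5238; exercise value = 5.7000 > continuation, so V_dd = 5.7000 (exercise)
Node u (S = 37.5): continuation = e^(−0.12)·[0.6500·0.0000 + 0.3500·0.0000] = 0.0000; exercise value = 0.0000 ≤ continuation, so V_u = 0.0000
Node d (S = 27): continuation = e^(−0.12)·[0.6500·0.0000 + 0.3500·5.7000] = 1.7695; exercise value = 3.0000 > continuation, so V_d = 3.0000 (exercise)
Node 0 (S = 30): continuation = e^(−0.12)·[0.6500·0.0000 + 0.3500·3.0000] = 0.9313; exercise value = 0.0000 ≤ continuation, so V_0 = 0.9313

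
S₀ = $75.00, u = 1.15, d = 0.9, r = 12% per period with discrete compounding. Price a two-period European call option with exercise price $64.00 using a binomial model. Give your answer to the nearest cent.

Risk-neutral probability p = (1 + 0.12 − 0.9)/(1.15 − 0.9) = 0.2200/0.2500 = 0.8800
Terminal stock prices: S_uu = 99.19, S_ud = 77.62, S_dd = 60.75
Terminal payoffs (S − K): max(35.19, 0) = 35.19, max(13.62, 0) = 13.62, max(-3.25, 0) = 0
Node u (S = 86.25): V_u = 1/1.12·[0.8800·35.1875 + 0.1200·13.6250] = 29.1071
Node d (S = 67.5): V_d = 1/1.12·[0.8800·13.6250 + 0.1200·0.0000] = 10.7054
Node 0 (S = 75): V_0 = 1/1.12·[0.8800·29.1071 + 0.1200·10.7054] = 24.0169

$24.02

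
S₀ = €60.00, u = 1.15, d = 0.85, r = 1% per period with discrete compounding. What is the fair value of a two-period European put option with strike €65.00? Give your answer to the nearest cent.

€7.72

Risk-neutral probability p = (1 + 0.01 − 0.85)/(1.15 − 0.85) = 0.1600/0.3000 = 0.5333
Terminal stock prices: S_uu = 79.35, S_ud = 58.65, S_dd = 43.35
Terminal payoffs (K − S): max(-14.35, 0) = 0, max(6.35, 0) = 6.35, max(21.65, 0) = 21.65
Node u (S = 69): V_u = 1/1.01·[0.5333·0.0000 + 0.4667·6.3500] = 2.9340
Node d (S = 51): V_d = 1/1.01·[0.5333·6.3500 + 0.4667·21.6500] = 13.3564
Node 0 (S = 60): V_0 = 1/1.01·[0.5333·2.9340 + 0.4667·13.3564] = 7.7206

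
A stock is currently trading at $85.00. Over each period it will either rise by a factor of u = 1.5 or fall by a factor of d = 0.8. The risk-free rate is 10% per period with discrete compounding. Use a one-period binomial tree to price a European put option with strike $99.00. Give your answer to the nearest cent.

$16.10

Risk-neutral probability p = (1 + 0.1 − 0.8)/(1.5 − 0.8) = 0.3000/0.7000 = 0.4286
Terminal stock prices: S_u = 127.5, S_d = 68
Terminal payoffs (K − S): max(-28.5, 0) = 0, max(31, 0) = 31
Node 0 (S = 85): V_0 = 1/1.1·[0.4286·0.0000 + 0.5714·31.0000] = 16.1039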